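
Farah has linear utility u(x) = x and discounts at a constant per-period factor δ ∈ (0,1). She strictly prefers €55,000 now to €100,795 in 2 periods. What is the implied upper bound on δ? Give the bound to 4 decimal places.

Comparing present values: 55000 > δ^2·100795.
Hence δ^2 < 55000/100795 = 0.54566, and x ↦ x^(1/2) is increasing on (0,∞).
δ < 0.54566^(1/2) = 0.7387.

δ < 0.7387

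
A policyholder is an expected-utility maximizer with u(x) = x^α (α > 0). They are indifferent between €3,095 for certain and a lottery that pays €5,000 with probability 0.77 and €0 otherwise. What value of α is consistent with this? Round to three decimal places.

α ≈ 0.545

The lottery's expected utility is 0.77·u(5000) + 0.23·u(0) = 0.77·5000^α (since u(0) = 0 for α > 0).
Indifference: 3095^α = 0.77·5000^α, so (3095/5000)^α = 0.77.
Take logs: α = ln 0.77 / ln(3095/5000) ≈ 0.54491.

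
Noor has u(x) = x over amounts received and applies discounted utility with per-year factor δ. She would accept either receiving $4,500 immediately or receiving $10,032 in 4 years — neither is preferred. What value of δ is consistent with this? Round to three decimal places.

δ ≈ 0.818

Indifference means u(4500) = δ^4 · u(10032), so δ^4 = u(4500)/u(10032).
With u(x) = x: δ^4 = 4500/10032 = 0.44856.
Taking the 4th root: δ = 0.44856^(1/4) ≈ 0.818.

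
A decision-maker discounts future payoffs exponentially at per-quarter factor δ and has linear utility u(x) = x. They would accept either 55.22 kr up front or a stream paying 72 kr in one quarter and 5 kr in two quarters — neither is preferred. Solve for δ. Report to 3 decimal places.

δ ≈ 0.730

The stream is worth 72δ + 5δ² today, so 72δ + 5δ² = 55.22.
So 5δ² + 72δ − 55.22 = 0.
By the quadratic formula (taking the positive root), δ = (−72 + √6288.40) / 10 ≈ 0.730.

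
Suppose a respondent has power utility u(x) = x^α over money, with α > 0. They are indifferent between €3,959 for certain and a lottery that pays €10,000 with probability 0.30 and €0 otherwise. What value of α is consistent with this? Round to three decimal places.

α ≈ 1.299

Since u(0) = 0, the lottery's EU is 0.30·10000^α.
Equating: 3959^α = 0.30·10000^α, i.e. 0.3959^α = 0.30.
α = ln(0.30) / ln(3959/10000) = -1.203973/-0.926594 ≈ 1.299.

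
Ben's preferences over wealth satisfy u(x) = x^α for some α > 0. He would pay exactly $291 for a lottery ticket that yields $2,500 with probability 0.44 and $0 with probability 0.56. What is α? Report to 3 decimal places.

α ≈ 0.382

EU(lottery) = 0.44·2500^α + 0.56·0 = 0.44·2500^α.
Setting u(291) equal to that: 291^α = 0.44·2500^α ⇒ (291/2500)^α = 0.44.
Take logs: α = ln 0.44 / ln(291/2500) ≈ 0.38172.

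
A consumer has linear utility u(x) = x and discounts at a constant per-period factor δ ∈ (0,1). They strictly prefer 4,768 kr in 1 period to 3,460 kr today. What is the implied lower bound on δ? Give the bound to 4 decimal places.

δ > 0.7257

Comparing present values: 3460 < δ·4768.
So δ > 3460/4768 = 0.72567.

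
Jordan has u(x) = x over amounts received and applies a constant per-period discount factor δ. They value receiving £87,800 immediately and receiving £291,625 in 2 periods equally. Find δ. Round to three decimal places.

δ ≈ 0.549

The payoff in 2 periods is discounted by δ^2, so u(87800) = δ^2·u(291625) and δ^2 = u(87800)/u(291625).
With u(x) = x: δ^2 = 87800/291625 = 0.30107.
Hence δ = (0.30107)^(1/2) = 0.54870.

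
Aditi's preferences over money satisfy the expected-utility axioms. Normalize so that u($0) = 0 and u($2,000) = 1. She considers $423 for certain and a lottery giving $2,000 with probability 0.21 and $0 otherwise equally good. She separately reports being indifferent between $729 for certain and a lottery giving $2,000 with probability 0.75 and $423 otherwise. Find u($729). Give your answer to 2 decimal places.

First, u($423) = 0.21·u($2,000) + 0.79·u($0) = 0.21.
Then u($729) = 0.75·u($2,000) + 0.25·u($423) = 0.75·1.00 + 0.25·0.21 = 0.8025.

0.80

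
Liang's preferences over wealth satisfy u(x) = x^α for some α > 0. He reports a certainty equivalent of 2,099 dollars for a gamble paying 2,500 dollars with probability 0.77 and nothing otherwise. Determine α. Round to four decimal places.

EU(lottery) = 0.77·2500^α + 0.23·0 = 0.77·2500^α.
Indifference: 2099^α = 0.77·2500^α, so (2099/2500)^α = 0.77.
Taking logs: α·ln(2099/2500) = ln(0.77), so α = -0.2613648 / -0.1748297 ≈ 1.4950.

α ≈ 1.4950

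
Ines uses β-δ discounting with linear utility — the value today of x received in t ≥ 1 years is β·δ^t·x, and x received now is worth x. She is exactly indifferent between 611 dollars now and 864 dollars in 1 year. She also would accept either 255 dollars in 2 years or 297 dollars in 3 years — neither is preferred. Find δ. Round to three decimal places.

The second indifference involves only future payoffs, so β cancels: β·δ^2·255 = β·δ^3·297, giving δ = 255/297 = 0.85859.

δ ≈ 0.859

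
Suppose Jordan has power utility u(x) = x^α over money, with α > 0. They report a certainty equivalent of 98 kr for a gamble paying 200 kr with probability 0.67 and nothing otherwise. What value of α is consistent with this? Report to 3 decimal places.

α ≈ 0.561

EU(lottery) = 0.67·200^α + 0.33·0 = 0.67·200^α.
Indifference: 98^α = 0.67·200^α, so (98/200)^α = 0.67.
Taking logs: α·ln(98/200) = ln(0.67), so α = -0.400478 / -0.713350 ≈ 0.561.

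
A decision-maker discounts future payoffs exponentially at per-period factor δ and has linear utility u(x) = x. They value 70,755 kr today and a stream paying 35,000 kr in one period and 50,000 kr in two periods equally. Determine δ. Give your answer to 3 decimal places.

δ ≈ 0.890

Present value of the stream is 35000·δ + 50000·δ². Indifference gives 35000δ + 50000δ² = 70755.
That is, 50000δ² + 35000δ − 70755 = 0, a quadratic in δ.
The positive root is δ = [−35000 + √(35000² + 4·50000·70755)] / (2·50000) = (−35000 + 124000.000)/100000 ≈ 0.890.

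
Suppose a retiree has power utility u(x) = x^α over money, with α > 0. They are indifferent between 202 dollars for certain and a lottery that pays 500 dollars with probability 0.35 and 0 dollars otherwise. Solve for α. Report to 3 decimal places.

α ≈ 1.158

EU(lottery) = 0.35·500^α + 0.65·0 = 0.35·500^α.
Indifference: 202^α = 0.35·500^α, so (202/500)^α = 0.35.
Taking logs: α·ln(202/500) = ln(0.35), so α = -1.049822 / -0.906340 ≈ 1.158.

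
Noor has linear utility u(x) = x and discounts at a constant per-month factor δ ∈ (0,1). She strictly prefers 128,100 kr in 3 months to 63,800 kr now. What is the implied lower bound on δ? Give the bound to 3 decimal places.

δ > 0.793

Comparing present values: 63800 < δ^3·128100.
Hence δ^3 > 63800/128100 = 0.49805, and x ↦ x^(1/3) is increasing on (0,∞).
δ > (63800/128100)^(1/3) ≈ 0.793.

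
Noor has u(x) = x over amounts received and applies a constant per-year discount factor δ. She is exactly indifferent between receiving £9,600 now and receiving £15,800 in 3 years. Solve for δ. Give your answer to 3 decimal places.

δ ≈ 0.847

Equating discounted utilities: u(9600) = δ^3·u(15800) ⇒ δ^3 = u(9600)/u(15800).
With u(x) = x: δ^3 = 9600/15800 = 0.60759.
So δ = 0.60759^(1/3) ≈ 0.847.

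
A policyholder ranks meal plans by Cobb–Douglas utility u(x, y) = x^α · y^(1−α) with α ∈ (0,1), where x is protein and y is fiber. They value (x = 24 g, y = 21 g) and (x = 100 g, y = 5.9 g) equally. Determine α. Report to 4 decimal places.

α ≈ 0.4708

Set the two utilities equal: 24^α·21^(1−α) = 100^α·5.9^(1−α).
(24/100)^α = (5.9/21)^(1−α); take logs: α·ln(24/100) = (1−α)·ln(5.9/21), i.e. α·-1.4271164 = (1−α)·-1.2695701.
Thus α·(-2.6966865) = -1.2695701, so α = -1.2695701/-2.6966865 ≈ 0.4708.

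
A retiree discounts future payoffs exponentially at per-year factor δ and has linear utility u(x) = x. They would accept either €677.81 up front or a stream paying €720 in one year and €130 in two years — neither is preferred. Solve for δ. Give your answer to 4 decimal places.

δ ≈ 0.8200

The stream is worth 720δ + 130δ² today, so 720δ + 130δ² = 677.81.
That is, 130δ² + 720δ − 677.81 = 0, a quadratic in δ.
δ = (−720 + √(720² + 4·130·677.81)) / (2·130) = (−720 + √870861.20) / 260 ≈ 0.8200.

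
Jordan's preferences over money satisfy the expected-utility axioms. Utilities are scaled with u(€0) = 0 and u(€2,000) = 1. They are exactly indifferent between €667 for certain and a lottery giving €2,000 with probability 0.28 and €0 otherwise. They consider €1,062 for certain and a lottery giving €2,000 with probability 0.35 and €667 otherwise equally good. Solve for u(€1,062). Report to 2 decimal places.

First, u(€667) = 0.28·u(€2,000) + 0.72·u(€0) = 0.28.
The second indifference gives u(€1,062) = 0.35·u(€2,000) + 0.65·u(€667) = 0.35·1.00 + 0.65·0.28 = 0.5320.

0.53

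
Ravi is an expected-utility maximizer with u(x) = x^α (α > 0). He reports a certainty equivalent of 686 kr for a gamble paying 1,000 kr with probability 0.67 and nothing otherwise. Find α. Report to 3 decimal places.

α ≈ 1.063

Since u(0) = 0, the lottery's EU is 0.67·1000^α.
Setting u(686) equal to that: 686^α = 0.67·1000^α ⇒ (686/1000)^α = 0.67.
α = ln(0.67) / ln(686/1000) = -0.400478/-0.376878 ≈ 1.063.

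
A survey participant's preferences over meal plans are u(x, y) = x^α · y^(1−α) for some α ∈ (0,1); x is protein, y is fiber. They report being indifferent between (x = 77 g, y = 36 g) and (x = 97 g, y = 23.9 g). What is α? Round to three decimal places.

α ≈ 0.640

Indifference: 77^α · 36^(1−α) = 97^α · 23.9^(1−α).
Rearrange to (77/97)^α = (23.9/36)^(1−α) and take logs: α·-0.230906 = (1−α)·-0.409640.
Thus α·(-0.640546) = -0.409640, so α = -0.409640/-0.640546 ≈ 0.640.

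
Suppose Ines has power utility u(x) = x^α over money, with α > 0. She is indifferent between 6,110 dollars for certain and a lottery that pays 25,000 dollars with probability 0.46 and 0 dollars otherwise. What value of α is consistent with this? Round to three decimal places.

The lottery's expected utility is 0.46·u(25000) + 0.54·u(0) = 0.46·25000^α (since u(0) = 0 for α > 0).
Indifference: 6110^α = 0.46·25000^α, so (6110/25000)^α = 0.46.
Taking logs: α·ln(6110/25000) = ln(0.46), so α = -0.776529 / -1.408949 ≈ 0.551.

α ≈ 0.551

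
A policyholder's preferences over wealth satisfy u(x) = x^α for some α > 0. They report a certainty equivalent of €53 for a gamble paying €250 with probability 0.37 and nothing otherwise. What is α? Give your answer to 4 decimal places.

α ≈ 0.6410

Since u(0) = 0, the lottery's EU is 0.37·250^α.
Setting u(53) equal to that: 53^α = 0.37·250^α ⇒ (53/250)^α = 0.37.
Take logs: α = ln 0.37 / ln(53/250) ≈ 0.640970.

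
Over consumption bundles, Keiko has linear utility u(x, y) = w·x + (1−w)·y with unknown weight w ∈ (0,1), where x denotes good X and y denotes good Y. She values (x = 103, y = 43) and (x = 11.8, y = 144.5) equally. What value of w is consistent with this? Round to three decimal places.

u(103,43) = u(11.8,144.5) means w·103 + (1−w)·43 = w·11.8 + (1−w)·144.5.
Rearranging, 91.2·w − 101.5·(1−w) = 0.
Hence w = 101.5/(91.2+101.5) = 101.5/192.7 = 0.527.

w = 0.527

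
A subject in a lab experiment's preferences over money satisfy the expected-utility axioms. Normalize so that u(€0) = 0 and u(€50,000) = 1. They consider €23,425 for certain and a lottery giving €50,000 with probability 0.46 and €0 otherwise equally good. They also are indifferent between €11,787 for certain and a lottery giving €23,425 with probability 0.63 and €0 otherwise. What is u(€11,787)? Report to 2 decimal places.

0.29

From the first indifference, u(€23,425) = 0.46·u(€50,000) + 0.54·u(€0) = 0.46·1 + 0.54·0 = 0.46.
Then u(€11,787) = 0.63·u(€23,425) + 0.37·u(€0) = 0.63·0.46 + 0.37·0.00 = 0.2898.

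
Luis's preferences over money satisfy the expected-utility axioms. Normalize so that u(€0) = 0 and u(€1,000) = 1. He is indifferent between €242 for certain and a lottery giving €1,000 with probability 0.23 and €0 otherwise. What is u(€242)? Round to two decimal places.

The indifference gives u(€242) = 0.23·u(€1,000) + 0.77·u(€0) = 0.23·1 + 0.77·0 = 0.23.

0.23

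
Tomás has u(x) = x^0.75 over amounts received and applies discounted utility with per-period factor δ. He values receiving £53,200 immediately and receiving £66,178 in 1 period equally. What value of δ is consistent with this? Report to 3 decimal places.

δ ≈ 0.849

The payoff in 1 period is discounted by δ, so u(53200) = δ·u(66178) and δ = u(53200)/u(66178).
Since u(x) = x^0.75, δ = (53200/66178)^0.75 = 0.80389^0.75 = 0.84898.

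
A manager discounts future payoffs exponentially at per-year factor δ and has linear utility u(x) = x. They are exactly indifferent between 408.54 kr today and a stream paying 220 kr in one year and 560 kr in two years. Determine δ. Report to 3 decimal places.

The stream is worth 220δ + 560δ² today, so 220δ + 560δ² = 408.54.
So 560δ² + 220δ − 408.54 = 0.
δ = (−220 + √(220² + 4·560·408.54)) / (2·560) = (−220 + √963529.60) / 1120 ≈ 0.680.

δ ≈ 0.680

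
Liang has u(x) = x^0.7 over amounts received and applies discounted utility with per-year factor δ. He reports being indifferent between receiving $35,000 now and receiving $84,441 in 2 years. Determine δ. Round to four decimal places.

Indifference means u(35000) = δ^2 · u(84441), so δ^2 = u(35000)/u(84441).
Since u(x) = x^0.7, δ^2 = (35000/84441)^0.7 = 0.41449^0.7 = 0.53983.
Hence δ = (0.53983)^(1/2) = 0.734734.

δ ≈ 0.7347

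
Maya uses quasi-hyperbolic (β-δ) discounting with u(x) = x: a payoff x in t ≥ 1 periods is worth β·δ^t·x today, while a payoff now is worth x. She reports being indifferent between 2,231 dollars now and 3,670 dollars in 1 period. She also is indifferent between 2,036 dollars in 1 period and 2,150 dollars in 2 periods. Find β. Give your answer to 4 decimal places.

β ≈ 0.6419

Both payoffs in the second observation are in the future, so β drops out: δ^1·2036 = δ^2·2150 ⇒ δ = 2036/2150 = 0.94698.
Now use the now-vs-future pair: 2231 = β·δ·3670 gives β = 2231/(0.94698·3670) ≈ 0.6419.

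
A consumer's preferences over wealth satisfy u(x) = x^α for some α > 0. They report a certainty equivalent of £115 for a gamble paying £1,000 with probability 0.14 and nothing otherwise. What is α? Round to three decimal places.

α ≈ 0.909

The lottery's expected utility is 0.14·u(1000) + 0.86·u(0) = 0.14·1000^α (since u(0) = 0 for α > 0).
Equating: 115^α = 0.14·1000^α, i.e. 0.1150^α = 0.14.
α = ln(0.14) / ln(115/1000) = -1.966113/-2.162823 ≈ 0.909.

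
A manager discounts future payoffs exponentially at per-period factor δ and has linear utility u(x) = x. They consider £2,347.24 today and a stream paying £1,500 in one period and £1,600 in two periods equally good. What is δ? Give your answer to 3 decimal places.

δ ≈ 0.830

Present value of the stream is 1500·δ + 1600·δ². Indifference gives 1500δ + 1600δ² = 2347.24.
Rearranged: 1600δ² + 1500δ − 2347.24 = 0.
The positive root is δ = [−1500 + √(1500² + 4·1600·2347.24)] / (2·1600) = (−1500 + 4156.000)/3200 ≈ 0.830.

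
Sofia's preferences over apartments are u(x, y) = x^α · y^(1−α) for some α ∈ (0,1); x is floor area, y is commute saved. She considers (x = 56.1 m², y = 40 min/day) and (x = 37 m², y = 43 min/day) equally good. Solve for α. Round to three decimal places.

α ≈ 0.148

Indifference: 56.1^α · 40^(1−α) = 37^α · 43^(1−α).
Taking logs: α·ln 56.1 + (1−α)·ln 40 = α·ln 37 + (1−α)·ln 43, i.e. α·0.416218 = (1−α)·0.072321.
So α/(1−α) = (0.072321)/(0.416218) = 0.173758, and α = 0.173758/1.173758 ≈ 0.148.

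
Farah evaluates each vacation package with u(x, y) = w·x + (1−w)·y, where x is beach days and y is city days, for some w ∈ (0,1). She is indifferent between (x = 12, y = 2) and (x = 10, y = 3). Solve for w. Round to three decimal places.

u(12,2) = u(10,3) means w·12 + (1−w)·2 = w·10 + (1−w)·3.
Collecting terms: w·2 = (1−w)·1.
Hence w = 1/(2+1) = 1/3 = 0.333.

w = 0.333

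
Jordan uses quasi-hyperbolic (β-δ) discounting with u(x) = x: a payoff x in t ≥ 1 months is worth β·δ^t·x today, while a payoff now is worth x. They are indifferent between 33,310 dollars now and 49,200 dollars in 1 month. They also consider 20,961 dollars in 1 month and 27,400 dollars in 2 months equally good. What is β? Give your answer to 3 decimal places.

β ≈ 0.885

The second indifference involves only future payoffs, so β cancels: β·δ^1·20961 = β·δ^2·27400, giving δ = 20961/27400 = 0.76500.
The first indifference: 33310 = β·δ·49200, so β = 33310/(δ·49200) = 33310/(0.76500·49200) ≈ 0.885.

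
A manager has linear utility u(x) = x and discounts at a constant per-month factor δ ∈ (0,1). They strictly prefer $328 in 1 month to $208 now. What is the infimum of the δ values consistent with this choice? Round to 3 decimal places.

δ > 0.634

Comparing present values: 208 < δ·328.
Dividing through by 328 gives δ > 0.63415.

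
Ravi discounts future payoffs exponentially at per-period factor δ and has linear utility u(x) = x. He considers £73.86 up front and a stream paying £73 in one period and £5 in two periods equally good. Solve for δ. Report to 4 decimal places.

The stream is worth 73δ + 5δ² today, so 73δ + 5δ² = 73.86.
That is, 5δ² + 73δ − 73.86 = 0, a quadratic in δ.
The positive root is δ = [−73 + √(73² + 4·5·73.86)] / (2·5) = (−73 + 82.500)/10 ≈ 0.9500.

δ ≈ 0.9500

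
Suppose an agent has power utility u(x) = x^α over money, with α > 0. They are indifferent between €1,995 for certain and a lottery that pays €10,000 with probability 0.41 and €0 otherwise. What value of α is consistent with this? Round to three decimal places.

α ≈ 0.553

Since u(0) = 0, the lottery's EU is 0.41·10000^α.
Indifference: 1995^α = 0.41·10000^α, so (1995/10000)^α = 0.41.
α = ln(0.41) / ln(1995/10000) = -0.891598/-1.611941 ≈ 0.553.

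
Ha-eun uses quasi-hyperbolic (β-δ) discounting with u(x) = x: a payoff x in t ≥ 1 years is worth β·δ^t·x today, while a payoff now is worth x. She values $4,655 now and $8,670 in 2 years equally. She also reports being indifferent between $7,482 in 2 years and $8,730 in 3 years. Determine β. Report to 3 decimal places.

Both payoffs in the second observation are in the future, so β drops out: δ^2·7482 = δ^3·8730 ⇒ δ = 7482/8730 = 0.85704.
Substituting δ into 4655 = β·δ^2·8670: β = 4655/(6368.337) ≈ 0.731.

β ≈ 0.731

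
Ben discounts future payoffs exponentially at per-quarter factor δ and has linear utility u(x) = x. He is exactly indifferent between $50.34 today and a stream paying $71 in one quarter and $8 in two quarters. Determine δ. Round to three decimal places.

δ ≈ 0.660

Equating present values: 50.34 = 71δ + 8δ².
So 8δ² + 71δ − 50.34 = 0.
By the quadratic formula (taking the positive root), δ = (−71 + √6651.88) / 16 ≈ 0.660.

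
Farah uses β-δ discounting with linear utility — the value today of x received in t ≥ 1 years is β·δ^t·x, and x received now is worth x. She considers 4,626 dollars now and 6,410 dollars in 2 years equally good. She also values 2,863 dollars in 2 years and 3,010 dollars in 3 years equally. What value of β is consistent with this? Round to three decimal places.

Both payoffs in the second observation are in the future, so β drops out: δ^2·2863 = δ^3·3010 ⇒ δ = 2863/3010 = 0.95116.
Now use the now-vs-future pair: 4626 = β·δ^2·6410 gives β = 4626/(0.90471·6410) ≈ 0.798.

β ≈ 0.798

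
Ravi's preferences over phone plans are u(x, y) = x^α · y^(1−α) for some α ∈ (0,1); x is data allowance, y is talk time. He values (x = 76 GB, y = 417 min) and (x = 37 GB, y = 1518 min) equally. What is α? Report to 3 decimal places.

α ≈ 0.642

The Cobb–Douglas utilities coincide, so 76^α·417^(1−α) = 37^α·1518^(1−α).
Rearrange to (76/37)^α = (1518/417)^(1−α) and take logs: α·0.719815 = (1−α)·1.292063.
Thus α·(2.011878) = 1.292063, so α = 1.292063/2.011878 ≈ 0.642.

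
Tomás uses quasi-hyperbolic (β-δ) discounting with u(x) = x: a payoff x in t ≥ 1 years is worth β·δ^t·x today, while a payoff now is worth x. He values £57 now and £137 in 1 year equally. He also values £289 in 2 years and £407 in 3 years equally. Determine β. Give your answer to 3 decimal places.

From the later pair, β·δ^2·289 = β·δ^3·407; dividing through, δ = 289/407 = 0.71007.
Now use the now-vs-future pair: 57 = β·δ·137 gives β = 57/(0.71007·137) ≈ 0.586.

β ≈ 0.586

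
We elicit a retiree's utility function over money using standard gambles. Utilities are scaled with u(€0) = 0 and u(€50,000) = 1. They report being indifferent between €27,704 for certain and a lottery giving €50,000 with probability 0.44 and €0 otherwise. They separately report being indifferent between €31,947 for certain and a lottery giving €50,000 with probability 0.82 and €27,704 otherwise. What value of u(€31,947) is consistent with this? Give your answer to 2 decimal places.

From the first indifference, u(€27,704) = 0.44·u(€50,000) + 0.56·u(€0) = 0.44·1 + 0.56·0 = 0.44.
The second indifference gives u(€31,947) = 0.82·u(€50,000) + 0.18·u(€27,704) = 0.82·1.00 + 0.18·0.44 = 0.8992.

0.90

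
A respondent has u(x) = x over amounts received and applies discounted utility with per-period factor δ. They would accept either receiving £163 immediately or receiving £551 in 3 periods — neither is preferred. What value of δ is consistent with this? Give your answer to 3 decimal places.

δ ≈ 0.666

Equating discounted utilities: u(163) = δ^3·u(551) ⇒ δ^3 = u(163)/u(551).
With u(x) = x: δ^3 = 163/551 = 0.29583.
Taking the cube root: δ = 0.29583^(1/3) ≈ 0.666.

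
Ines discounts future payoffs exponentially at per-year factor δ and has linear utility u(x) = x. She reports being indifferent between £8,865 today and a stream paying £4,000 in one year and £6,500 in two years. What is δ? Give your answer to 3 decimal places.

The stream is worth 4000δ + 6500δ² today, so 4000δ + 6500δ² = 8865.
So 6500δ² + 4000δ − 8865 = 0.
The positive root is δ = [−4000 + √(4000² + 4·6500·8865)] / (2·6500) = (−4000 + 15700.000)/13000 ≈ 0.900.

δ ≈ 0.900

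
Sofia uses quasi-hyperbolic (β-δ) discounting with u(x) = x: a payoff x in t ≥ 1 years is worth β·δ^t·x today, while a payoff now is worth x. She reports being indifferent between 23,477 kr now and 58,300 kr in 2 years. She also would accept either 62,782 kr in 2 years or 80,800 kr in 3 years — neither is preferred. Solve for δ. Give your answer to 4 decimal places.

The second indifference involves only future payoffs, so β cancels: β·δ^2·62782 = β·δ^3·80800, giving δ = 62782/80800 = 0.77700.

δ ≈ 0.7770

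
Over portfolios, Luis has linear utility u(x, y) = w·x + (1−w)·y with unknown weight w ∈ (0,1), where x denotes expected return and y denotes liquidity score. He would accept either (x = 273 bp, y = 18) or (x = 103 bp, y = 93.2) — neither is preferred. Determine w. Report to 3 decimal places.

Indifference: w·273 + (1−w)·18 = w·103 + (1−w)·93.2.
w·(273−103) = (1−w)·(93.2−18), i.e. w·170 = (1−w)·75.2.
The marginal rate of substitution is 75.2/170, so w = 75.2/(170+75.2) = 0.307.

w = 0.307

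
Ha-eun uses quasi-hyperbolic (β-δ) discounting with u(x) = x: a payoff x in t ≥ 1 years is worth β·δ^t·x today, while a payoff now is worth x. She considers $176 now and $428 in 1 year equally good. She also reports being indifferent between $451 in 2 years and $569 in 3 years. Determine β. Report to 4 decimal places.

From the later pair, β·δ^2·451 = β·δ^3·569; dividing through, δ = 451/569 = 0.79262.
The first indifference: 176 = β·δ·428, so β = 176/(δ·428) = 176/(0.79262·428) ≈ 0.5188.

β ≈ 0.5188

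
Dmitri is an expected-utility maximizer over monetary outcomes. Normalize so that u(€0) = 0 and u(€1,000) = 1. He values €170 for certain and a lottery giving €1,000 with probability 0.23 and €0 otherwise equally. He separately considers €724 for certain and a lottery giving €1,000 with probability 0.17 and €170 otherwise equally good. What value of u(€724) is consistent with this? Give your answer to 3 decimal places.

0.361

First, u(€170) = 0.23·u(€1,000) + 0.77·u(€0) = 0.23.
Chaining: u(€724) = 0.17·1.00 + 0.83·0.23 = 0.3609.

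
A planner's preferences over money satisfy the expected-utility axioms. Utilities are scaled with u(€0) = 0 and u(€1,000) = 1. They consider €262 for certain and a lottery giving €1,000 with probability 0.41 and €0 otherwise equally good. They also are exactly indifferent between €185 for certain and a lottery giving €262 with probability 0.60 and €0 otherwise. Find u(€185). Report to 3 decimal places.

From the first indifference, u(€262) = 0.41·u(€1,000) + 0.59·u(€0) = 0.41·1 + 0.59·0 = 0.41.
The second indifference gives u(€185) = 0.60·u(€262) + 0.40·u(€0) = 0.60·0.41 + 0.40·0.00 = 0.2460.

0.246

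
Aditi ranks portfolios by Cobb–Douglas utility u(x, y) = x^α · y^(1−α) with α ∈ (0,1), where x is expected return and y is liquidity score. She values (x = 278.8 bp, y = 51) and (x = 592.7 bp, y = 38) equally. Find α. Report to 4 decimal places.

α ≈ 0.2806

The Cobb–Douglas utilities coincide, so 278.8^α·51^(1−α) = 592.7^α·38^(1−α).
(278.8/592.7)^α = (38/51)^(1−α); take logs: α·ln(278.8/592.7) = (1−α)·ln(38/51), i.e. α·-0.7541937 = (1−α)·-0.2942395.
Thus α·(-1.0484332) = -0.2942395, so α = -0.2942395/-1.0484332 ≈ 0.2806.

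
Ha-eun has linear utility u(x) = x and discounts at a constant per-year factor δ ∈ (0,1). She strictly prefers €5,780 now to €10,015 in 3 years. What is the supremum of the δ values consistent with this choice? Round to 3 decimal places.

Under u(x) = x this choice says 5780 > δ^3·10015.
Dividing by 10015: δ^3 < 0.57713. Both sides are positive, so the cube root keeps the direction.
δ < (5780/10015)^(1/3) ≈ 0.833.

δ < 0.833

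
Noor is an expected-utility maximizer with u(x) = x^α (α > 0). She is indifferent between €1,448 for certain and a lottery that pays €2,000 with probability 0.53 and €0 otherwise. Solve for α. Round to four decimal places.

α ≈ 1.9658

The lottery's expected utility is 0.53·u(2000) + 0.47·u(0) = 0.53·2000^α (since u(0) = 0 for α > 0).
Equating: 1448^α = 0.53·2000^α, i.e. 0.7240^α = 0.53.
Take logs: α = ln 0.53 / ln(1448/2000) ≈ 1.965787.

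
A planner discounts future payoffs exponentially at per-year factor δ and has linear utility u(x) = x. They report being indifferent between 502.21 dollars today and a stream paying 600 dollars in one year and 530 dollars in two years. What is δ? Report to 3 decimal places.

Present value of the stream is 600·δ + 530·δ². Indifference gives 600δ + 530δ² = 502.21.
That is, 530δ² + 600δ − 502.21 = 0, a quadratic in δ.
δ = (−600 + √(600² + 4·530·502.21)) / (2·530) = (−600 + √1424685.20) / 1060 ≈ 0.560.

δ ≈ 0.560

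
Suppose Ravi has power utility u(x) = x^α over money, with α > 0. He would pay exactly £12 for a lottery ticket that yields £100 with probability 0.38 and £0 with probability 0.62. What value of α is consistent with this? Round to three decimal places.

EU(lottery) = 0.38·100^α + 0.62·0 = 0.38·100^α.
Setting u(12) equal to that: 12^α = 0.38·100^α ⇒ (12/100)^α = 0.38.
α = ln(0.38) / ln(12/100) = -0.967584/-2.120264 ≈ 0.456.

α ≈ 0.456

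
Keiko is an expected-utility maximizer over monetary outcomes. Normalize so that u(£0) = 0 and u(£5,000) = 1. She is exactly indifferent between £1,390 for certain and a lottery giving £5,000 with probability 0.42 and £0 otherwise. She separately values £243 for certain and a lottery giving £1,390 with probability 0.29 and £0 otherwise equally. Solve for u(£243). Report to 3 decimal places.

0.122

The first gamble pins u(£1,390): it must equal 0.42·1 + 0.58·0 = 0.42.
Chaining: u(£243) = 0.29·0.42 + 0.71·0.00 = 0.1218.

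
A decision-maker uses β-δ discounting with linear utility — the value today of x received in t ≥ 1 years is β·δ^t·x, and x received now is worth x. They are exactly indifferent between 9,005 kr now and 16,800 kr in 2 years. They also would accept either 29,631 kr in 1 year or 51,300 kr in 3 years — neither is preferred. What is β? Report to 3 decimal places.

β ≈ 0.928

From the later pair, β·δ^1·29631 = β·δ^3·51300; dividing through, δ^2 = 29631/51300 = 0.57760, so δ = 0.76000.
Substituting δ into 9005 = β·δ^2·16800: β = 9005/(9703.719) ≈ 0.928.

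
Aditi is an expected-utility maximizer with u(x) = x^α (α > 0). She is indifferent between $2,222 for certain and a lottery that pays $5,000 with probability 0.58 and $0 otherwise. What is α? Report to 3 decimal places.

Since u(0) = 0, the lottery's EU is 0.58·5000^α.
Equating: 2222^α = 0.58·5000^α, i.e. 0.4444^α = 0.58.
α = ln(0.58) / ln(2222/5000) = -0.544727/-0.811030 ≈ 0.672.

α ≈ 0.672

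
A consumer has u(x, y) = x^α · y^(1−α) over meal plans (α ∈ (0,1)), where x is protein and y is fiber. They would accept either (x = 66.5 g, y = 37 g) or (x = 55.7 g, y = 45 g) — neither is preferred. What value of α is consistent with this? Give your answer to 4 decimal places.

Indifference: 66.5^α · 37^(1−α) = 55.7^α · 45^(1−α).
(66.5/55.7)^α = (45/37)^(1−α); take logs: α·ln(66.5/55.7) = (1−α)·ln(45/37), i.e. α·0.1772218 = (1−α)·0.1957446.
So α/(1−α) = (0.1957446)/(0.1772218) = 1.1045176, and α = 1.1045176/2.1045176 ≈ 0.5248.

α ≈ 0.5248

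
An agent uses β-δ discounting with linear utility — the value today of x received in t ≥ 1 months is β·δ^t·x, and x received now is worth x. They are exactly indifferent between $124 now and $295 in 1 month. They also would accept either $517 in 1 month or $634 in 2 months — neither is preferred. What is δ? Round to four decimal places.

Both payoffs in the second observation are in the future, so β drops out: δ^1·517 = δ^2·634 ⇒ δ = 517/634 = 0.81546.

δ ≈ 0.8155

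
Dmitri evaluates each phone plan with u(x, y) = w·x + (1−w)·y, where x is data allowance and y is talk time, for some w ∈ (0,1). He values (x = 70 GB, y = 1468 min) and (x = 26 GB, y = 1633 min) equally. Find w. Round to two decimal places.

u(70,1468) = u(26,1633) means w·70 + (1−w)·1468 = w·26 + (1−w)·1633.
Collecting terms: w·44 = (1−w)·165.
So w/(1−w) = 165/44 = 3.7500, giving w = 165/(44+165) = 0.79.

w = 0.79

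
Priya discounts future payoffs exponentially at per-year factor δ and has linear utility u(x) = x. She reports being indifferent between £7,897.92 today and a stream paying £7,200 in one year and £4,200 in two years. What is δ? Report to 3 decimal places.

The stream is worth 7200δ + 4200δ² today, so 7200δ + 4200δ² = 7897.92.
So 4200δ² + 7200δ − 7897.92 = 0.
The positive root is δ = [−7200 + √(7200² + 4·4200·7897.92)] / (2·4200) = (−7200 + 13584.000)/8400 ≈ 0.760.

δ ≈ 0.760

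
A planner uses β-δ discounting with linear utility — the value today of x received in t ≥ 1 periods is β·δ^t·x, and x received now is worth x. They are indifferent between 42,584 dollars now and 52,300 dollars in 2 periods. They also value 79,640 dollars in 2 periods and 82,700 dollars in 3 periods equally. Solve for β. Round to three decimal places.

β ≈ 0.878

From the later pair, β·δ^2·79640 = β·δ^3·82700; dividing through, δ = 79640/82700 = 0.96300.
Now use the now-vs-future pair: 42584 = β·δ^2·52300 gives β = 42584/(0.92737·52300) ≈ 0.878.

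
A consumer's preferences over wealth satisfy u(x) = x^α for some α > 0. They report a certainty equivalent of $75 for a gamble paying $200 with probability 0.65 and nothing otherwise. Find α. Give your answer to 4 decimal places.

α ≈ 0.4392

Since u(0) = 0, the lottery's EU is 0.65·200^α.
Equating: 75^α = 0.65·200^α, i.e. 0.3750^α = 0.65.
α = ln(0.65) / ln(75/200) = -0.4307829/-0.9808293 ≈ 0.4392.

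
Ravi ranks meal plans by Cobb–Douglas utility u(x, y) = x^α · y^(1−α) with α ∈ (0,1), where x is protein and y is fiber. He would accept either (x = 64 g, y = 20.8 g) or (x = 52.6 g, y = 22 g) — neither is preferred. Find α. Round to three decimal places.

Indifference: 64^α · 20.8^(1−α) = 52.6^α · 22^(1−α).
Rearrange to (64/52.6)^α = (22/20.8)^(1−α) and take logs: α·0.196167 = (1−α)·0.056089.
So α/(1−α) = (0.056089)/(0.196167) = 0.285925, and α = 0.285925/1.285925 ≈ 0.222.

α ≈ 0.222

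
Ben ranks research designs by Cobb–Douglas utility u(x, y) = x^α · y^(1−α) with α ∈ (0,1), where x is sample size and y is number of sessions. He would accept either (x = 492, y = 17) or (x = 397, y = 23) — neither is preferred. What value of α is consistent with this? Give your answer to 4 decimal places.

Indifference: 492^α · 17^(1−α) = 397^α · 23^(1−α).
Taking logs: α·ln 492 + (1−α)·ln 17 = α·ln 397 + (1−α)·ln 23, i.e. α·0.2145424 = (1−α)·0.3022809.
So α/(1−α) = (0.3022809)/(0.2145424) = 1.4089565, and α = 1.4089565/2.4089565 ≈ 0.5849.

α ≈ 0.5849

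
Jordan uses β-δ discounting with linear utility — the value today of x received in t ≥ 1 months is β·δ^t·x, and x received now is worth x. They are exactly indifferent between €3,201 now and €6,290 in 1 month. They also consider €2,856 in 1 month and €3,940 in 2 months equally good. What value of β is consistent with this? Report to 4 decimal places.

β ≈ 0.7021

Both payoffs in the second observation are in the future, so β drops out: δ^1·2856 = δ^2·3940 ⇒ δ = 2856/3940 = 0.72487.
The first indifference: 3201 = β·δ·6290, so β = 3201/(δ·6290) = 3201/(0.72487·6290) ≈ 0.7021.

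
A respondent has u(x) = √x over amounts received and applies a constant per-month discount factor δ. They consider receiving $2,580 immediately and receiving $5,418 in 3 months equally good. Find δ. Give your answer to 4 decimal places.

The payoff in 3 months is discounted by δ^3, so u(2580) = δ^3·u(5418) and δ^3 = u(2580)/u(5418).
With u(x) = √x: δ^3 = √2580/√5418 = √(2580/5418) = 0.69007.
So δ = 0.69007^(1/3) ≈ 0.8837.

δ ≈ 0.8837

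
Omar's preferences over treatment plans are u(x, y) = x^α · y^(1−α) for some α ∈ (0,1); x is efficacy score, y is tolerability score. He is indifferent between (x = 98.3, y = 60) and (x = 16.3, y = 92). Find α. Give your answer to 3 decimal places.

Indifference: 98.3^α · 60^(1−α) = 16.3^α · 92^(1−α).
Rearrange to (98.3/16.3)^α = (92/60)^(1−α) and take logs: α·1.796859 = (1−α)·0.427444.
Thus α·(2.224303) = 0.427444, so α = 0.427444/2.224303 ≈ 0.192.

α ≈ 0.192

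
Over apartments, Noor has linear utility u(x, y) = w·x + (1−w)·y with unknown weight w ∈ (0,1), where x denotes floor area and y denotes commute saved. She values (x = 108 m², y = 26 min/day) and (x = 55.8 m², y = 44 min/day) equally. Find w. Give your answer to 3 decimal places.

w = 0.256

u(108,26) = u(55.8,44) means w·108 + (1−w)·26 = w·55.8 + (1−w)·44.
Collecting terms: w·52.2 = (1−w)·18.
So w/(1−w) = 18/52.2 = 0.3448, giving w = 18/(52.2+18) = 0.256.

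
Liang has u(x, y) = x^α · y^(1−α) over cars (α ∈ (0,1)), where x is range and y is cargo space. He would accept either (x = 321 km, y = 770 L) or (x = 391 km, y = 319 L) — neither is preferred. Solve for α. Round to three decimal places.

α ≈ 0.817

Set the two utilities equal: 321^α·770^(1−α) = 391^α·319^(1−α).
(321/391)^α = (319/770)^(1−α); take logs: α·ln(321/391) = (1−α)·ln(319/770), i.e. α·-0.197266 = (1−α)·-0.881199.
With A = -0.197266 and B = -0.881199: α·A = (1−α)·B, so α = B/(A+B) = -0.881199/-1.078465 ≈ 0.817.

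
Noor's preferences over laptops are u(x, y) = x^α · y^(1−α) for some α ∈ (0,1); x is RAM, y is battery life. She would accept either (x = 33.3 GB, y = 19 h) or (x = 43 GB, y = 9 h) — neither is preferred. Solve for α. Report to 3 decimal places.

The Cobb–Douglas utilities coincide, so 33.3^α·19^(1−α) = 43^α·9^(1−α).
(33.3/43)^α = (9/19)^(1−α); take logs: α·ln(33.3/43) = (1−α)·ln(9/19), i.e. α·-0.255643 = (1−α)·-0.747214.
With A = -0.255643 and B = -0.747214: α·A = (1−α)·B, so α = B/(A+B) = -0.747214/-1.002857 ≈ 0.745.

α ≈ 0.745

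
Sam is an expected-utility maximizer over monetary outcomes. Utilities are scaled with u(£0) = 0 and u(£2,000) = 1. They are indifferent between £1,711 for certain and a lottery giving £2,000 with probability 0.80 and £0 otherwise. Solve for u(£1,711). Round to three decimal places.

0.800

The indifference gives u(£1,711) = 0.80·u(£2,000) + 0.20·u(£0) = 0.80·1 + 0.20·0 = 0.80.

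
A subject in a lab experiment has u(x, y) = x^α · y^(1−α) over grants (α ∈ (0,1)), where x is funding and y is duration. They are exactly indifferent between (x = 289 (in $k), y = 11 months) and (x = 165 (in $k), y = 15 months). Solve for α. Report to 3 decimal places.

The Cobb–Douglas utilities coincide, so 289^α·11^(1−α) = 165^α·15^(1−α).
Taking logs: α·ln 289 + (1−α)·ln 11 = α·ln 165 + (1−α)·ln 15, i.e. α·0.560481 = (1−α)·0.310155.
So α/(1−α) = (0.310155)/(0.560481) = 0.553373, and α = 0.553373/1.553373 ≈ 0.356.

α ≈ 0.356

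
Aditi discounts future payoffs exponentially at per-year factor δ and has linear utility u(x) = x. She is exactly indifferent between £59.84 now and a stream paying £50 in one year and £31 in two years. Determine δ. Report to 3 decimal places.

Present value of the stream is 50·δ + 31·δ². Indifference gives 50δ + 31δ² = 59.84.
So 31δ² + 50δ − 59.84 = 0.
The positive root is δ = [−50 + √(50² + 4·31·59.84)] / (2·31) = (−50 + 99.600)/62 ≈ 0.800.

δ ≈ 0.800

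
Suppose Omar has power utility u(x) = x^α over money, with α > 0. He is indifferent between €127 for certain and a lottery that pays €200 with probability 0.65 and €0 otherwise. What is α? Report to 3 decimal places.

α ≈ 0.949

Since u(0) = 0, the lottery's EU is 0.65·200^α.
Equating: 127^α = 0.65·200^α, i.e. 0.6350^α = 0.65.
α = ln(0.65) / ln(127/200) = -0.430783/-0.454130 ≈ 0.949.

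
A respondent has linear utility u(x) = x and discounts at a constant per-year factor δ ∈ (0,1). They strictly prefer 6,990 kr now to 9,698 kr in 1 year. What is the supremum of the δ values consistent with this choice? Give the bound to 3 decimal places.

Comparing present values: 6990 > δ·9698.
So δ < 6990/9698 = 0.72077.

δ < 0.721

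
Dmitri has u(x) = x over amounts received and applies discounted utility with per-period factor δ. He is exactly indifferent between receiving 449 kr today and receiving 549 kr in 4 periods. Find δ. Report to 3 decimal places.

δ ≈ 0.951

Indifference means u(449) = δ^4 · u(549), so δ^4 = u(449)/u(549).
With u(x) = x: δ^4 = 449/549 = 0.81785.
Taking the 4th root: δ = 0.81785^(1/4) ≈ 0.951.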